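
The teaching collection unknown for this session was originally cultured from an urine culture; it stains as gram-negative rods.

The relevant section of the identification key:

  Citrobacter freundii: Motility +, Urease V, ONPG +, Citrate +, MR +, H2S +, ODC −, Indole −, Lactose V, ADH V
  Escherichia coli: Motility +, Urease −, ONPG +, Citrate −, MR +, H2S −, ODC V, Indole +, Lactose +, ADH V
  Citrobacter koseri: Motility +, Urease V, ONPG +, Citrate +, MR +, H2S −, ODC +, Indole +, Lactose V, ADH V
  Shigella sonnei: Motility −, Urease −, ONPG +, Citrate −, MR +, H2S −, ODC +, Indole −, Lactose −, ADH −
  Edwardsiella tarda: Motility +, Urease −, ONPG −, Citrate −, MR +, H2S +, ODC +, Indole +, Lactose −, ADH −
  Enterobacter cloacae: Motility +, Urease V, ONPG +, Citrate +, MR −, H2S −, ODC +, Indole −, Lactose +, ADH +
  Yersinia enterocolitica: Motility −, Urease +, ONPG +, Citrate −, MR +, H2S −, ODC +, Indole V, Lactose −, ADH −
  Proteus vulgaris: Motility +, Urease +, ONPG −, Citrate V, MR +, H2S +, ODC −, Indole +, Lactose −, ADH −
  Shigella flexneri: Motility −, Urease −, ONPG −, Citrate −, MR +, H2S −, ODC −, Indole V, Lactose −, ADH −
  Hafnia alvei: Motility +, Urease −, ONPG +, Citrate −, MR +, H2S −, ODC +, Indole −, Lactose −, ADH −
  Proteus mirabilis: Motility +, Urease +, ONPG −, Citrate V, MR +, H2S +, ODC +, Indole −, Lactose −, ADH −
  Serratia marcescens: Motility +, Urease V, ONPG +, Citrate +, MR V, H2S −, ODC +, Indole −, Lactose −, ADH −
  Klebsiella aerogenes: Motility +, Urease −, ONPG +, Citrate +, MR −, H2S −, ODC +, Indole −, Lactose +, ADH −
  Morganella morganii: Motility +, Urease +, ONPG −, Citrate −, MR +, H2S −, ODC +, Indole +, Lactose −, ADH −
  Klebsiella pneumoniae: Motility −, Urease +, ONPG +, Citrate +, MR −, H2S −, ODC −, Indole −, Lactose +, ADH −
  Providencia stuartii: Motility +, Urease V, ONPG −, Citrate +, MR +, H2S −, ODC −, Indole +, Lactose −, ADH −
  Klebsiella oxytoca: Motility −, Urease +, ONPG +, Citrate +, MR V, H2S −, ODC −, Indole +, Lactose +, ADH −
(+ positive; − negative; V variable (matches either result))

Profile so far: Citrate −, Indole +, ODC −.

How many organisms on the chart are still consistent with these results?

Indole +: excludes 8 organisms — 9 left.
ODC −: excludes Citrobacter koseri, Edwardsiella tarda, Yersinia enterocolitica, Morganella morganii — 5 left.
Citrate −: excludes Providencia stuartii, Klebsiella oxytoca — 3 left.
Still consistent: Escherichia coli, Proteus vulgaris, Shigella flexneri.

3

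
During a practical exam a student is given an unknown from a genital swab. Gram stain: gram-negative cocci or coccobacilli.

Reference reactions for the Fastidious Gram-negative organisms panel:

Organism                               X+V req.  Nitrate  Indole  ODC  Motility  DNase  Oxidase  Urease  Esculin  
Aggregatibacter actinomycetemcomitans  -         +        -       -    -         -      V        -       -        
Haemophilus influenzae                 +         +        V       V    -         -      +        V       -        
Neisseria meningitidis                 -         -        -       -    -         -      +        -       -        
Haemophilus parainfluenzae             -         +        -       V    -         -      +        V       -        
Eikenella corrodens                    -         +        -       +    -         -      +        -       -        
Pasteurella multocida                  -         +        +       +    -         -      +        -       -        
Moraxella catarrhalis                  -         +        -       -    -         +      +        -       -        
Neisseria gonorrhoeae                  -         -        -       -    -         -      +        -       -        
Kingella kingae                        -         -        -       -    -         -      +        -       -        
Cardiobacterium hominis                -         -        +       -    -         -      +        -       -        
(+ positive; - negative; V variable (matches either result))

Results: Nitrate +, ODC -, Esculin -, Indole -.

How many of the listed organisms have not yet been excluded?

Indole -: excludes Pasteurella multocida, Cardiobacterium hominis — 8 left.
Esculin -: all 8 remaining candidates are consistent.
ODC -: excludes Eikenella corrodens — 7 left.
Nitrate +: excludes Neisseria meningitidis, Neisseria gonorrhoeae, Kingella kingae — 4 left.
Still consistent: Aggregatibacter actinomycetemcomitans, Haemophilus influenzae, Haemophilus parainfluenzae, Moraxella catarrhalis.

4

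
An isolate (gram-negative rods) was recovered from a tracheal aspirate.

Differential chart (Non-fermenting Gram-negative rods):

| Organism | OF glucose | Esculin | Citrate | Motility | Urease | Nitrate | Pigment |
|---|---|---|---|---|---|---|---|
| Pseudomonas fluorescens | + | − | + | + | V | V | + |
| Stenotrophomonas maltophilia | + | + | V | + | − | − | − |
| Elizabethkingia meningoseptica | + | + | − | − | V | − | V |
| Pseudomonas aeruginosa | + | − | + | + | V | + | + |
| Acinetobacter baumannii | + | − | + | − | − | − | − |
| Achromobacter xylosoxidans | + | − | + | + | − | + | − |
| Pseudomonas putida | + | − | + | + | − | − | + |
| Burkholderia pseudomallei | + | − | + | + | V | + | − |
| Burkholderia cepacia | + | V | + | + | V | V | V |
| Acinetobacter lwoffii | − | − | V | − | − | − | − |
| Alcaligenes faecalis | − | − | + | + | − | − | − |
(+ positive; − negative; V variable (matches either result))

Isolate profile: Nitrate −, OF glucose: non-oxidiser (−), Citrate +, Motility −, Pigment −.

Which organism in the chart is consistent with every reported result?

OF glucose −: excludes 9 organisms — 2 left.
Motility −: excludes Alcaligenes faecalis — 1 left.
Pigment −: the one remaining candidate is consistent.
Nitrate −: the one remaining candidate is consistent.
Citrate +: the one remaining candidate is consistent.

Acinetobacter lwoffii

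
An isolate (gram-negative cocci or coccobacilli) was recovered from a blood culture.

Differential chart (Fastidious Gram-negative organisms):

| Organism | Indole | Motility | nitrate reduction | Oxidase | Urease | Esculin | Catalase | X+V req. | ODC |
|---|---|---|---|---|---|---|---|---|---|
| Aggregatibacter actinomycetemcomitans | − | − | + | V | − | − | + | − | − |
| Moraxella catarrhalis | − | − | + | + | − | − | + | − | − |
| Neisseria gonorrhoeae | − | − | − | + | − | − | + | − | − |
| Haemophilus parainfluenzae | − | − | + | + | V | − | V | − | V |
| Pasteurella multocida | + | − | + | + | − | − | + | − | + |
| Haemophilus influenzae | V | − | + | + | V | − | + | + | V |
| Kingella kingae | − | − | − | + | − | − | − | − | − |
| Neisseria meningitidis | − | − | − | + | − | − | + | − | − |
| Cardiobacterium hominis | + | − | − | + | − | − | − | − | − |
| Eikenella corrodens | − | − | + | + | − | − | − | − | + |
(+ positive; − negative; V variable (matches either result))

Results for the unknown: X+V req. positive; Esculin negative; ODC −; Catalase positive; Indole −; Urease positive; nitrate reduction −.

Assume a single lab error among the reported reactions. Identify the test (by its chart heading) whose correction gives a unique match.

nitrate reduction

As reported, no row in the chart matches all 7 reactions.
Reversing Urease → still no organism matches.
Reversing Catalase → still no organism matches.
Reversing Indole → still no organism matches.
Reversing ODC → still no organism matches.
Reversing X+V req. → still no organism matches.
Reversing nitrate reduction (to +) → unique match: Haemophilus influenzae.
Reversing Esculin → still no organism matches.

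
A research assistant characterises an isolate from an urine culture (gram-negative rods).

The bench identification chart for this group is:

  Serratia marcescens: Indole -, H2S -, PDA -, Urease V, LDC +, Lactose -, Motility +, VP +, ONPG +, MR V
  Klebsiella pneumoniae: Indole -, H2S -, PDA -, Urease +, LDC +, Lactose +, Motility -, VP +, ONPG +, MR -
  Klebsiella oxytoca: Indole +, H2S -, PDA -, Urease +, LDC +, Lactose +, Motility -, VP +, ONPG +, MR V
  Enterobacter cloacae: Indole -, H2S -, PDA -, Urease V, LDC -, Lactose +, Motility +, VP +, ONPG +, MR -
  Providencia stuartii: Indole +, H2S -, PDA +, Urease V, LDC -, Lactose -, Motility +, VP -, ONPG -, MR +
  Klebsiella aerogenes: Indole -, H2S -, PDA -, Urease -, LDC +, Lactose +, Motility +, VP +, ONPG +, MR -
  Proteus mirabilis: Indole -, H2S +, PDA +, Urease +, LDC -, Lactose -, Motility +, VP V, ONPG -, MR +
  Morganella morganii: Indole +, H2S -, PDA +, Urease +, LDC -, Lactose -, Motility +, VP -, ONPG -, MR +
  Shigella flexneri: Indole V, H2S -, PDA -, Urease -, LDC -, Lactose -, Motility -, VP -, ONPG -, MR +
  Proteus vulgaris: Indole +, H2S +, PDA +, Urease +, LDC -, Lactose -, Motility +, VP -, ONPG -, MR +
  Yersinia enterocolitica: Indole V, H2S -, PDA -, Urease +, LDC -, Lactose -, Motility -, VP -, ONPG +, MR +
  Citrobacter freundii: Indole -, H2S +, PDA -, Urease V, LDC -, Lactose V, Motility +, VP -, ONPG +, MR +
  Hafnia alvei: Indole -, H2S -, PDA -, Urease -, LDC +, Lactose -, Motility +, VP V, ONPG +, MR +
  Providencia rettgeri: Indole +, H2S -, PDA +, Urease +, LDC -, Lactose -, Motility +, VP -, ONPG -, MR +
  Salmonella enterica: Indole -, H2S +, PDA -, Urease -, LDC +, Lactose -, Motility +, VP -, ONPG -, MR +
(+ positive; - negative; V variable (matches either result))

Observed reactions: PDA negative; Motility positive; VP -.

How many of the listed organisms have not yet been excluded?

3

Motility +: excludes Klebsiella pneumoniae, Klebsiella oxytoca, Shigella flexneri, Yersinia enterocolitica — 11 left.
PDA -: excludes 5 organisms — 6 left.
VP -: excludes Serratia marcescens, Enterobacter cloacae, Klebsiella aerogenes — 3 left.
Still consistent: Citrobacter freundii, Hafnia alvei, Salmonella enterica.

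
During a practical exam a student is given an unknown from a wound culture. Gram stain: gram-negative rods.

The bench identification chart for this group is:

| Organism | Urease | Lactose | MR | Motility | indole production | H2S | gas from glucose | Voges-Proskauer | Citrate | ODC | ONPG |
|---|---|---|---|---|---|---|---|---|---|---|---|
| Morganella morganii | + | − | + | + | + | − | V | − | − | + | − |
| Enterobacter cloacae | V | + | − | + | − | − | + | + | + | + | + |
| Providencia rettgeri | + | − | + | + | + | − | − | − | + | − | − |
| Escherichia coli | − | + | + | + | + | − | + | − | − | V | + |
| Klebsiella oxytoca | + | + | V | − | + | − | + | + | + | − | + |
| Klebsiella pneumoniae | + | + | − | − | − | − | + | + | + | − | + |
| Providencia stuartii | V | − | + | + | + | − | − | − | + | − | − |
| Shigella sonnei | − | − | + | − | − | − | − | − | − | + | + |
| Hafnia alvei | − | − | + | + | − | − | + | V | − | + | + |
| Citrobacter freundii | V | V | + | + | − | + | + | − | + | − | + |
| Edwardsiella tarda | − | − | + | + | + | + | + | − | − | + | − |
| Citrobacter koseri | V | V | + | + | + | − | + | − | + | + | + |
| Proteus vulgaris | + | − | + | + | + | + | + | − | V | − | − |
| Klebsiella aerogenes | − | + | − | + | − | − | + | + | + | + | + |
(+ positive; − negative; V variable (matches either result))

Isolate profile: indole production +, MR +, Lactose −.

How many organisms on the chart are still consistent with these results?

Lactose −: excludes 5 organisms — 9 left.
MR +: all 9 remaining candidates are consistent.
indole production +: excludes Shigella sonnei, Hafnia alvei, Citrobacter freundii — 6 left.
Still consistent: Citrobacter koseri, Edwardsiella tarda, Morganella morganii, Proteus vulgaris, Providencia rettgeri, Providencia stuartii.

6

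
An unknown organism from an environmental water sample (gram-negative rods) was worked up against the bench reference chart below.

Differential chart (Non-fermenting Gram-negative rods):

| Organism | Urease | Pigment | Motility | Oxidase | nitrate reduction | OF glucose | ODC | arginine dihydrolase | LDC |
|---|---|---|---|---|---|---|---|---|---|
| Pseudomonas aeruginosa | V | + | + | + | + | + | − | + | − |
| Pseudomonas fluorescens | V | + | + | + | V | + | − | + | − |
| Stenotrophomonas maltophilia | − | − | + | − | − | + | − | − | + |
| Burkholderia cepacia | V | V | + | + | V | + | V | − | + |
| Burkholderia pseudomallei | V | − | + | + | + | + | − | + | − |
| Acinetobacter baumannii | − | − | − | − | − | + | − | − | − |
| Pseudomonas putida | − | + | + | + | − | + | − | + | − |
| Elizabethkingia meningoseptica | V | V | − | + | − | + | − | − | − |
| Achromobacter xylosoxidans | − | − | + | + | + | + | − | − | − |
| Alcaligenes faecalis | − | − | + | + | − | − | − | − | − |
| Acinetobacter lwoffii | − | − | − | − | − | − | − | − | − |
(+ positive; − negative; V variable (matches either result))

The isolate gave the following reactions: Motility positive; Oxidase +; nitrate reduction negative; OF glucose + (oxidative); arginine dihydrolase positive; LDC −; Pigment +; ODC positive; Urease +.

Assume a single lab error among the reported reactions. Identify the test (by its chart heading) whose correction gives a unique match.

As reported, no row in the chart matches all 9 reactions.
Reversing Pigment → still no organism matches.
Reversing OF glucose → still no organism matches.
Reversing Oxidase → still no organism matches.
Reversing arginine dihydrolase → still no organism matches.
Reversing nitrate reduction → still no organism matches.
Reversing LDC → still no organism matches.
Reversing Motility → still no organism matches.
Reversing Urease → still no organism matches.
Reversing ODC (to −) → unique match: Pseudomonas fluorescens.

ODC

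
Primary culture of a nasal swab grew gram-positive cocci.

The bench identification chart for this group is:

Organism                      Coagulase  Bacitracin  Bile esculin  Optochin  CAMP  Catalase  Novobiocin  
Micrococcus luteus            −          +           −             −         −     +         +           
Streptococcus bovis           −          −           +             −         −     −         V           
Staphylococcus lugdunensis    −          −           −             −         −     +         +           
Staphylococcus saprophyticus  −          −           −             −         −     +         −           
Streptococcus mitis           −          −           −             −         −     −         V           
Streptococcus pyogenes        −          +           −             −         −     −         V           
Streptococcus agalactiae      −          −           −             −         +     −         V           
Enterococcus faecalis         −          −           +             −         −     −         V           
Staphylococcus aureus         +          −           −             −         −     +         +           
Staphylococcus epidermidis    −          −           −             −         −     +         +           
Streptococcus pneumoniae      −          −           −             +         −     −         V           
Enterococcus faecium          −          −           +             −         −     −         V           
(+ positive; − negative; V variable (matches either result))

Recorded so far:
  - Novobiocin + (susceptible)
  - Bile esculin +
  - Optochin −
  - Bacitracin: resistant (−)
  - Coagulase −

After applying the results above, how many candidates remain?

3

Novobiocin +: excludes Staphylococcus saprophyticus — 11 left.
Optochin −: excludes Streptococcus pneumoniae — 10 left.
Bacitracin −: excludes Micrococcus luteus, Streptococcus pyogenes — 8 left.
Coagulase −: excludes Staphylococcus aureus — 7 left.
Bile esculin +: excludes Staphylococcus lugdunensis, Streptococcus mitis, Streptococcus agalactiae, Staphylococcus epidermidis — 3 left.
Still consistent: Enterococcus faecalis, Enterococcus faecium, Streptococcus bovis.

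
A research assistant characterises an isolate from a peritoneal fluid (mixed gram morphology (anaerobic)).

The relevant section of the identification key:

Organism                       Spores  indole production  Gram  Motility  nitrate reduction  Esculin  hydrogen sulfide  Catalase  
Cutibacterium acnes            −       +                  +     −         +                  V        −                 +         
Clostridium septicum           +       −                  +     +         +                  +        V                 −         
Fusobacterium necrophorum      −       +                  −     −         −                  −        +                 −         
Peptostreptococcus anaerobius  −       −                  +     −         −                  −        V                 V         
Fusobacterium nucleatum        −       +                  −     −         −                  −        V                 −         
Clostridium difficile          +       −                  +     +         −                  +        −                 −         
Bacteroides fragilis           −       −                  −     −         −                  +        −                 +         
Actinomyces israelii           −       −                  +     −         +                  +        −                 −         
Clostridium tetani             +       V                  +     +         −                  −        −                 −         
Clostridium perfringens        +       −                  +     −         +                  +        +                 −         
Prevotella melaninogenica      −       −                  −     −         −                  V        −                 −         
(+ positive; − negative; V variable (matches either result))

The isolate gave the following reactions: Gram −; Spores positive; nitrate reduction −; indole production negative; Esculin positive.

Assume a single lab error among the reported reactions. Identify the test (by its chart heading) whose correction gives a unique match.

As reported, no row in the chart matches all 5 reactions.
Reversing Esculin → still no organism matches.
Reversing indole production → still no organism matches.
Reversing Spores → 2 organisms match (not unique).
Reversing Gram (to +) → unique match: Clostridium difficile.
Reversing nitrate reduction → still no organism matches.

Gram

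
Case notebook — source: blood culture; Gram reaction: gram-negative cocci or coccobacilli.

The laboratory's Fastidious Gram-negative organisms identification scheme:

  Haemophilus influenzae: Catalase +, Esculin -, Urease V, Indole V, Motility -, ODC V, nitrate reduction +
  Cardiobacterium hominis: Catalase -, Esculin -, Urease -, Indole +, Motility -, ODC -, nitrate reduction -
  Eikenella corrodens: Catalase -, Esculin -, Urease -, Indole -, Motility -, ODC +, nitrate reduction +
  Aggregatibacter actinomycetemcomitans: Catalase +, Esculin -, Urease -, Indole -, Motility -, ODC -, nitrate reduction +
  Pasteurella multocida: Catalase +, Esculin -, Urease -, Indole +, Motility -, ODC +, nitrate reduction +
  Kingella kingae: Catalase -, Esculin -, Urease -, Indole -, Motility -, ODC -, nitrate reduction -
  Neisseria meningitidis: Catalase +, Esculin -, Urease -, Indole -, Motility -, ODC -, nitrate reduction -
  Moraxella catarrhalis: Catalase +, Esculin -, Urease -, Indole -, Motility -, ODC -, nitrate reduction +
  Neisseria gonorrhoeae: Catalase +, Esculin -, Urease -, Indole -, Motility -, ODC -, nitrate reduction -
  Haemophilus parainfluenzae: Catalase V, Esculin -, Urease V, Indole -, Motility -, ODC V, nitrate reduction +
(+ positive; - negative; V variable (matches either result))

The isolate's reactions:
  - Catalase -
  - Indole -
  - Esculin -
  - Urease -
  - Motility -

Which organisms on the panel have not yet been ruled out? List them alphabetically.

Motility -: all 10 remaining candidates are consistent.
Urease -: all 10 remaining candidates are consistent.
Indole -: excludes Cardiobacterium hominis, Pasteurella multocida — 8 left.
Esculin -: all 8 remaining candidates are consistent.
Catalase -: excludes 5 organisms — 3 left.

Eikenella corrodens, Haemophilus parainfluenzae, Kingella kingae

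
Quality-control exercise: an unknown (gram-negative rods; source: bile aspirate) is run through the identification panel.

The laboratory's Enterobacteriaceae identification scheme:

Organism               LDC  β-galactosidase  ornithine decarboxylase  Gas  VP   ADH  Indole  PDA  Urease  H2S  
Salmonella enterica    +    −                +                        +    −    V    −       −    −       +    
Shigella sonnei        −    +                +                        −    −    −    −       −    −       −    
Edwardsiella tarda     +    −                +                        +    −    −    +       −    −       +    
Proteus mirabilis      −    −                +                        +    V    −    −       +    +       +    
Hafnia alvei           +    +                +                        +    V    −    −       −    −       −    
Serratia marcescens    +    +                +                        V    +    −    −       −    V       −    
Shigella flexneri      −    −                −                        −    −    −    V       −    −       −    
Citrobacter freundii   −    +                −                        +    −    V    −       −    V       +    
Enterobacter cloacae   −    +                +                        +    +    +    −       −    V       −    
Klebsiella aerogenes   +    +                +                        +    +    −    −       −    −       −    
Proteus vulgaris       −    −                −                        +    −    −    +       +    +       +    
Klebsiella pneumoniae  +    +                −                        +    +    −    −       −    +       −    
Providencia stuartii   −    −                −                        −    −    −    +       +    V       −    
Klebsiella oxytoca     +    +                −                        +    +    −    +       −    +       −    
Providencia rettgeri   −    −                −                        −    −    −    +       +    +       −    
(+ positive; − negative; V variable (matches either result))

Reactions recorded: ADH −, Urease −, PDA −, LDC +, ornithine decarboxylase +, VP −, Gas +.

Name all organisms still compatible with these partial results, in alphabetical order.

Edwardsiella tarda, Hafnia alvei, Salmonella enterica

Urease −: excludes 5 organisms — 10 left.
Gas +: excludes Shigella sonnei, Shigella flexneri, Providencia stuartii — 7 left.
LDC +: excludes Citrobacter freundii, Enterobacter cloacae — 5 left.
ornithine decarboxylase +: all 5 remaining candidates are consistent.
ADH −: all 5 remaining candidates are consistent.
PDA −: all 5 remaining candidates are consistent.
VP −: excludes Serratia marcescens, Klebsiella aerogenes — 3 left.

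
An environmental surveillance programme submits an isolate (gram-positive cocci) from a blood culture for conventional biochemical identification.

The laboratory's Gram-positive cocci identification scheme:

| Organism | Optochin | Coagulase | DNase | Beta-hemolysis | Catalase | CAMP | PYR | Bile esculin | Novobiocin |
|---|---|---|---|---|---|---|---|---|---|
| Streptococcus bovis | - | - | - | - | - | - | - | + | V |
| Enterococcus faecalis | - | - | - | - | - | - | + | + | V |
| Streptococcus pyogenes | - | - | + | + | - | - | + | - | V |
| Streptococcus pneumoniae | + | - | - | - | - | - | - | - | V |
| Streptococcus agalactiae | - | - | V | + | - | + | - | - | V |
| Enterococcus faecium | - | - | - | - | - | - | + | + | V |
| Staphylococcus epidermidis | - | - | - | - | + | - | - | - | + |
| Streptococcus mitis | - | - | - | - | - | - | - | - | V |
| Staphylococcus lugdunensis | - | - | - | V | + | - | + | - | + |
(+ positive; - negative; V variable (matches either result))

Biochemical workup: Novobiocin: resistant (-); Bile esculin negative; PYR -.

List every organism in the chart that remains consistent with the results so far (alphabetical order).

Streptococcus agalactiae, Streptococcus mitis, Streptococcus pneumoniae

Novobiocin -: excludes Staphylococcus epidermidis, Staphylococcus lugdunensis — 7 left.
Bile esculin -: excludes Streptococcus bovis, Enterococcus faecalis, Enterococcus faecium — 4 left.
PYR -: excludes Streptococcus pyogenes — 3 left.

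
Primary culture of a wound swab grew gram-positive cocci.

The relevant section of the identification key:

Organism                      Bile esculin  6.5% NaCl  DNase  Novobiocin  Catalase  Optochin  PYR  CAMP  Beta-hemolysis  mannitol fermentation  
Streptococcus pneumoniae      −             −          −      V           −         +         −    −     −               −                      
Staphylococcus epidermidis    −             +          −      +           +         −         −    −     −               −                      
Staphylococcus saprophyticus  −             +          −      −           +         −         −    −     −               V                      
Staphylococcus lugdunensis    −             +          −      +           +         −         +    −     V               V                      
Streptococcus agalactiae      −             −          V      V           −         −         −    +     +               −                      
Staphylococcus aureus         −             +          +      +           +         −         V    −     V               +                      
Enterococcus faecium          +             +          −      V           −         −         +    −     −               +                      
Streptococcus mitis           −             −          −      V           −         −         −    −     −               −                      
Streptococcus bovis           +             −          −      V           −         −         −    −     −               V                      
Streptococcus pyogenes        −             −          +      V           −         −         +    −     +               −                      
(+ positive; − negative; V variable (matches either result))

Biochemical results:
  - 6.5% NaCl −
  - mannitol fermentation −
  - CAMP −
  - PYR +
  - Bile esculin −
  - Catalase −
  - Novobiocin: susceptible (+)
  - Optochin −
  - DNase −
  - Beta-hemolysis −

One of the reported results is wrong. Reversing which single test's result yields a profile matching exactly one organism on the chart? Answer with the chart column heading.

PYR

As reported, no row in the chart matches all 10 reactions.
Reversing Catalase → still no organism matches.
Reversing Bile esculin → still no organism matches.
Reversing PYR (to −) → unique match: Streptococcus mitis.
Reversing Beta-hemolysis → still no organism matches.
Reversing mannitol fermentation → still no organism matches.
Reversing 6.5% NaCl → still no organism matches.
Reversing DNase → still no organism matches.
Reversing Optochin → still no organism matches.
Reversing CAMP → still no organism matches.
Reversing Novobiocin → still no organism matches.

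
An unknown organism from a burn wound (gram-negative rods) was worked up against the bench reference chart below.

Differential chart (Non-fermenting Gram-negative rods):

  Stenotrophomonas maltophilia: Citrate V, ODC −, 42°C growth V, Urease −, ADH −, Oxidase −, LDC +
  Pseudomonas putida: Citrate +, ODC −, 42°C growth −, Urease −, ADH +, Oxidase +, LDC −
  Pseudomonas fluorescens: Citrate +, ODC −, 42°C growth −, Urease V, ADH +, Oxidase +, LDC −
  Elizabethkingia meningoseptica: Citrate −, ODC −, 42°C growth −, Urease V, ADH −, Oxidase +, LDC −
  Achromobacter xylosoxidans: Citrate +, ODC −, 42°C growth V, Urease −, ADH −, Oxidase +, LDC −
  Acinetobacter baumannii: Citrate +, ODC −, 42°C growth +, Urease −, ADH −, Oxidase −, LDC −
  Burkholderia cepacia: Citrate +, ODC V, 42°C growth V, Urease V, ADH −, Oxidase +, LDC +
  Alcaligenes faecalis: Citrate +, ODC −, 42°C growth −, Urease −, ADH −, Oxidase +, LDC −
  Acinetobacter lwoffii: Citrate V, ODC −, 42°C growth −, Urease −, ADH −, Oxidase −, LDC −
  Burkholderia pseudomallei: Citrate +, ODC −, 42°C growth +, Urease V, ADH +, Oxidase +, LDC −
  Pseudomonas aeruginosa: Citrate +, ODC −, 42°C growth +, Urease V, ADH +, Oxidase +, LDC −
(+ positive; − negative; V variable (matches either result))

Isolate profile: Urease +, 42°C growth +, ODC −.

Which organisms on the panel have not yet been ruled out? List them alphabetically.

Burkholderia cepacia, Burkholderia pseudomallei, Pseudomonas aeruginosa

ODC −: all 11 remaining candidates are consistent.
42°C growth +: excludes 5 organisms — 6 left.
Urease +: excludes Stenotrophomonas maltophilia, Achromobacter xylosoxidans, Acinetobacter baumannii — 3 left.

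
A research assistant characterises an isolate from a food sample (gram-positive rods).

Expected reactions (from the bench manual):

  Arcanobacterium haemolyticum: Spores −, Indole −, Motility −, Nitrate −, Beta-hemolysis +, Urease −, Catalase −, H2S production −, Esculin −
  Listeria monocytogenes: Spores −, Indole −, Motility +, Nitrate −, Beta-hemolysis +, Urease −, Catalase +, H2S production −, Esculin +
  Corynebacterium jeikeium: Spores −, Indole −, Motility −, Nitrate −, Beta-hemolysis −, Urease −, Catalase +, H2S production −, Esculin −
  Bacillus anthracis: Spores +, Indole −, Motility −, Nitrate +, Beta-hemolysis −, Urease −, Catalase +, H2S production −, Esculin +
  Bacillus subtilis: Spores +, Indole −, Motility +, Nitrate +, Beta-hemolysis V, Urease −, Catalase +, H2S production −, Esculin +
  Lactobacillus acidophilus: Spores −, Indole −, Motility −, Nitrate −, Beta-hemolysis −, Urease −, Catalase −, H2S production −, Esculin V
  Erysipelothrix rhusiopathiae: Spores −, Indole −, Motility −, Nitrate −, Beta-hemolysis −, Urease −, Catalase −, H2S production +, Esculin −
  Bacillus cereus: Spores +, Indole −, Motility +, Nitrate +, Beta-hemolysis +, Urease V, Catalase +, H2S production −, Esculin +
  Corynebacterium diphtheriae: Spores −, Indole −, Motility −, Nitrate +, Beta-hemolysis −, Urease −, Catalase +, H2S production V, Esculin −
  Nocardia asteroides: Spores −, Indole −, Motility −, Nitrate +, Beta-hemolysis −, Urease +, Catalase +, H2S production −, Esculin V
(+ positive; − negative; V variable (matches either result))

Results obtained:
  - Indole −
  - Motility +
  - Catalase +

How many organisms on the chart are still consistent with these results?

3

Indole −: all 10 remaining candidates are consistent.
Motility +: excludes 7 organisms — 3 left.
Catalase +: all 3 remaining candidates are consistent.
Still consistent: Bacillus cereus, Bacillus subtilis, Listeria monocytogenes.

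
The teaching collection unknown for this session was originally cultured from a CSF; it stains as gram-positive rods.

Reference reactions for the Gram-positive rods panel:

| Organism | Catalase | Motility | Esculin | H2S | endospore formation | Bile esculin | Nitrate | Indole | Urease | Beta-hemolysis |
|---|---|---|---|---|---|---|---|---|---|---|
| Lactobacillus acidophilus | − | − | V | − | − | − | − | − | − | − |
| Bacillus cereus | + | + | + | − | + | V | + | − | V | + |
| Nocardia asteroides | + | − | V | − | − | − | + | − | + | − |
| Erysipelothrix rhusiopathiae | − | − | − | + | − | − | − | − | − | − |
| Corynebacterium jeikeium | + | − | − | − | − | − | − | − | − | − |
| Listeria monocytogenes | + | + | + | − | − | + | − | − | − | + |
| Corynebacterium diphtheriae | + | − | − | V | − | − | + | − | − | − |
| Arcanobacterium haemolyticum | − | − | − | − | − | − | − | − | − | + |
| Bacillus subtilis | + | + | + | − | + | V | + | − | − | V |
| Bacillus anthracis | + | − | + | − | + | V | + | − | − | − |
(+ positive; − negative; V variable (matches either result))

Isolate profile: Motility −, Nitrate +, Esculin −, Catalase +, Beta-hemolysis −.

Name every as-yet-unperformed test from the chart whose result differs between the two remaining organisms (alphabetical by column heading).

Urease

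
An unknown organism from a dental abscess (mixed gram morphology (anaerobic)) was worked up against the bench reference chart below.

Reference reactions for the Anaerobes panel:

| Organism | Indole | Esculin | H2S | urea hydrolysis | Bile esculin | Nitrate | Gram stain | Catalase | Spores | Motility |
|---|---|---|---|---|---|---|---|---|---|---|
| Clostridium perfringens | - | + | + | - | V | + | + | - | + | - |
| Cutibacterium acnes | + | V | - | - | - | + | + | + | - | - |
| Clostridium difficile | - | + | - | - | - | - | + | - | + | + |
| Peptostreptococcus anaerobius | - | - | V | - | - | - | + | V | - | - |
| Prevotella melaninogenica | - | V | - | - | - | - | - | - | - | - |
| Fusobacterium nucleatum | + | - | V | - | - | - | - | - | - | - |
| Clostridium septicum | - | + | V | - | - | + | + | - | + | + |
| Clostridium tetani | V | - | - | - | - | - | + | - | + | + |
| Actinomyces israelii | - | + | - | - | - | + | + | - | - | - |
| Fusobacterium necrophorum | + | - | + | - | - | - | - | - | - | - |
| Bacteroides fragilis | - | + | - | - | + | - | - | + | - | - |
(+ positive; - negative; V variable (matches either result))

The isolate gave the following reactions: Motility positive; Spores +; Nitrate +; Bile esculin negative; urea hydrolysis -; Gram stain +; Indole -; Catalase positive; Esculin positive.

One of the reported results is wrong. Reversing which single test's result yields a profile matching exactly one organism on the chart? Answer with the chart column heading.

As reported, no row in the chart matches all 9 reactions.
Reversing urea hydrolysis → still no organism matches.
Reversing Indole → still no organism matches.
Reversing Esculin → still no organism matches.
Reversing Bile esculin → still no organism matches.
Reversing Spores → still no organism matches.
Reversing Gram stain → still no organism matches.
Reversing Motility → still no organism matches.
Reversing Nitrate → still no organism matches.
Reversing Catalase (to -) → unique match: Clostridium septicum.

Catalase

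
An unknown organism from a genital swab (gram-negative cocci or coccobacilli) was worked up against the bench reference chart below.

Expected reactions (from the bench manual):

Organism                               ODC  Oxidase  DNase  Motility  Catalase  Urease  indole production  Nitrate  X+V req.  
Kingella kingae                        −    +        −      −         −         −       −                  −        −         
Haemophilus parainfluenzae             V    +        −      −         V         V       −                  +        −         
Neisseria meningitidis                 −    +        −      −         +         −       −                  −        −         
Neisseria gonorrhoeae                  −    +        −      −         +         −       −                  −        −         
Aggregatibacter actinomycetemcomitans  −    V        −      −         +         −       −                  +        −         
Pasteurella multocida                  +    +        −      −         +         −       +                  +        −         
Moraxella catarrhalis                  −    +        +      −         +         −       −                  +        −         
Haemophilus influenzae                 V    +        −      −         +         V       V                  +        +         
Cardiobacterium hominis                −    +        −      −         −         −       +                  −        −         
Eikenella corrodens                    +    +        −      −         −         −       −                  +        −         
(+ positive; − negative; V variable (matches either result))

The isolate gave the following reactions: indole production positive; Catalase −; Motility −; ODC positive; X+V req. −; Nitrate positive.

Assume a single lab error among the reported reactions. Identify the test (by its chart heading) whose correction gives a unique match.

As reported, no row in the chart matches all 6 reactions.
Reversing Catalase (to +) → unique match: Pasteurella multocida.
Reversing ODC → still no organism matches.
Reversing Nitrate → still no organism matches.
Reversing Motility → still no organism matches.
Reversing indole production → 2 organisms match (not unique).
Reversing X+V req. → still no organism matches.

Catalase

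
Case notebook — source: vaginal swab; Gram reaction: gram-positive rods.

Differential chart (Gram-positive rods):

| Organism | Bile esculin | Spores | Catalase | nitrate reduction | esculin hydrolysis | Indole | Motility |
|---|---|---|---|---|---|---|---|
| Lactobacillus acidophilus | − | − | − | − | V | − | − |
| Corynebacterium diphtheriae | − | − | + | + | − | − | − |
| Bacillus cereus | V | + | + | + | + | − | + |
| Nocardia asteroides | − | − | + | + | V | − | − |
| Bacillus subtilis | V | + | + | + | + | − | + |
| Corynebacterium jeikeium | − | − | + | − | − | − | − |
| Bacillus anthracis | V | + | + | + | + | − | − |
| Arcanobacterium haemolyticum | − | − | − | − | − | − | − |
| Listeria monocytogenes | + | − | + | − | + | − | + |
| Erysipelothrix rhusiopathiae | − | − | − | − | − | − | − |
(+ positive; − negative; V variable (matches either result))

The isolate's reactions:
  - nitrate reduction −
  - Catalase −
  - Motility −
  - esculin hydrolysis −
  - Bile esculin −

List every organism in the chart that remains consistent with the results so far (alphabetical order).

Arcanobacterium haemolyticum, Erysipelothrix rhusiopathiae, Lactobacillus acidophilus

nitrate reduction −: excludes 5 organisms — 5 left.
Motility −: excludes Listeria monocytogenes — 4 left.
esculin hydrolysis −: all 4 remaining candidates are consistent.
Bile esculin −: all 4 remaining candidates are consistent.
Catalase −: excludes Corynebacterium jeikeium — 3 left.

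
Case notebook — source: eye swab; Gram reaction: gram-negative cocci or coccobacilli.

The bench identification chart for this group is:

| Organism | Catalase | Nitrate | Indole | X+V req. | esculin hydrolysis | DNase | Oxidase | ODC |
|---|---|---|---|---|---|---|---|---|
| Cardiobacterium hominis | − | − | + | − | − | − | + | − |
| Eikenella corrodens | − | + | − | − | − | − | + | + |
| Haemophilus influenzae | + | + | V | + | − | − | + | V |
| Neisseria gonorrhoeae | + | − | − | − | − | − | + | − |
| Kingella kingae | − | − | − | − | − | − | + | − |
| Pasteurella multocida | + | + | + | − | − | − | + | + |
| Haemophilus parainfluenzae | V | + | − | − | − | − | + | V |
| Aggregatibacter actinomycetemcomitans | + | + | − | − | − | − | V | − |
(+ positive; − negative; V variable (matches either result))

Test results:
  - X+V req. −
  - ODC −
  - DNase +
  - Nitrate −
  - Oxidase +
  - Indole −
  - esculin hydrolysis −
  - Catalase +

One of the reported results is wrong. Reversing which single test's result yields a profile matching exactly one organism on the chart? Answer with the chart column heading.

As reported, no row in the chart matches all 8 reactions.
Reversing Nitrate → still no organism matches.
Reversing X+V req. → still no organism matches.
Reversing Indole → still no organism matches.
Reversing Oxidase → still no organism matches.
Reversing Catalase → still no organism matches.
Reversing ODC → still no organism matches.
Reversing DNase (to −) → unique match: Neisseria gonorrhoeae.
Reversing esculin hydrolysis → still no organism matches.

DNase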